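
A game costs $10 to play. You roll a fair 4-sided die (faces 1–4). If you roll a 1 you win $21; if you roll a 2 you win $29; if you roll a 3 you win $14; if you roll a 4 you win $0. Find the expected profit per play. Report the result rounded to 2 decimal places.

$6.00

E[payout] = (1/4)·0 + (1/4)·14 + (1/4)·21 + (1/4)·29 = 16
Expected profit = 16 − 10 = 6 ≈ $6.00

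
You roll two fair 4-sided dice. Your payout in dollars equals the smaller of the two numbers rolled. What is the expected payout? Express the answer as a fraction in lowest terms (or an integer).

Distribution of the smaller of the two numbers rolled: 1 w.p. 7/16, 2 w.p. 5/16, 3 w.p. 3/16, 4 w.p. 1/16
E[payout] = (7/16)·1 + (5/16)·2 + (3/16)·3 + (1/16)·4 = 15/8

15/8 dollars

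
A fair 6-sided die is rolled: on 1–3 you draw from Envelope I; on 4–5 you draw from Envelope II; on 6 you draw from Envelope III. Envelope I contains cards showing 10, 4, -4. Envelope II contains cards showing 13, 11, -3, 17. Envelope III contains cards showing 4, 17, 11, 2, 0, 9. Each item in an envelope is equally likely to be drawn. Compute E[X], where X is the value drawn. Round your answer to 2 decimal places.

6.03

E[X | Envelope I] = (10 + 4 − 4)/3 = 10/3
E[X | Envelope II] = (13 + 11 − 3 + 17)/4 = 19/2
E[X | Envelope III] = (4 + 17 + 11 + 2 + 0 + 9)/6 = 43/6
E[X] = (1/2)·10/3 + (1/3)·19/2 + (1/6)·43/6 = 217/36 ≈ 6.03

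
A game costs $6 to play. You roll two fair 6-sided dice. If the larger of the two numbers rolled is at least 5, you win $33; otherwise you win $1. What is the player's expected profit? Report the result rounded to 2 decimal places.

$12.78

E[payout] = (4/9)·1 + (5/9)·33 = 169/9
Expected profit = 169/9 − 6 = 115/9 ≈ $12.78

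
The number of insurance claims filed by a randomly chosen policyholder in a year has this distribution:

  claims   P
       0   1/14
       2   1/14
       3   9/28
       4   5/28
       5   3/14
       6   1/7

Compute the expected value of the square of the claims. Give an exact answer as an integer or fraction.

E[X²] = (1/14)·0 + (1/14)·4 + (9/28)·9 + (5/28)·16 + (3/14)·25 + (1/7)·36
     = 463/28

463/28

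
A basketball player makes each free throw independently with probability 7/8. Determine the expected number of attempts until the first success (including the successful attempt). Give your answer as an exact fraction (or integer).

8/7

For a geometric distribution, E[trials] = 1/p = 1/(7/8) = 8/7.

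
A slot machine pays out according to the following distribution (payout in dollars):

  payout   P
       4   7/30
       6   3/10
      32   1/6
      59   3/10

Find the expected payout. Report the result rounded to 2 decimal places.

E[X] = (7/30)·4 + (3/10)·6 + (1/6)·32 + (3/10)·59
     = 773/30 ≈ 25.77

$25.77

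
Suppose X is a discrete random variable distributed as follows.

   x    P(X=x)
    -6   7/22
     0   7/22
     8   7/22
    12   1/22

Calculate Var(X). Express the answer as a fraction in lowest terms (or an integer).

E[X] = (7/22)·(-6) + (7/22)·0 + (7/22)·8 + (1/22)·12 = 13/11
E[X²] = (7/22)·36 + (7/22)·0 + (7/22)·64 + (1/22)·144 = 422/11
Var(X) = 422/11 − (13/11)² = 4473/121

4473/121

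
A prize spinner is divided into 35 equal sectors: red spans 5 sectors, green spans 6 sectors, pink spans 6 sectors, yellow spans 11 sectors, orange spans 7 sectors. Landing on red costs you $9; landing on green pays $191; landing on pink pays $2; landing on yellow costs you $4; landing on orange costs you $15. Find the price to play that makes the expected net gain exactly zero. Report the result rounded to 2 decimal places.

$27.54

E[payout] = (5/35)·(-9) + (6/35)·191 + (6/35)·2 + (11/35)·(-4) + (7/35)·(-15) = 964/35
Fair fee = E[payout] = 964/35 ≈ $27.54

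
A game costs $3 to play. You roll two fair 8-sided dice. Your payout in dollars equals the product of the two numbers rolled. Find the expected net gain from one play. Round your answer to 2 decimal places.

$17.25

Distribution of the product of the two numbers rolled: 1 w.p. 1/64, 2 w.p. 1/32, 3 w.p. 1/32, 4 w.p. 3/64, 5 w.p. 1/32, 6 w.p. 1/16, …
E[payout] = (1/64)·1 + (1/32)·2 + (1/32)·3 + (3/64)·4 + (1/32)·5 + (1/16)·6 + (1/32)·7 + (1/16)·8 + (1/64)·9 + (1/32)·10 + (1/16)·12 + (1/32)·14 + (1/32)·15 + (3/64)·16 + (1/32)·18 + (1/32)·20 + (1/32)·21 + (1/16)·24 + (1/64)·25 + (1/32)·28 + (1/32)·30 + (1/32)·32 + (1/32)·35 + (1/64)·36 + (1/32)·40 + (1/32)·42 + (1/32)·48 + (1/64)·49 + (1/32)·56 + (1/64)·64 = 81/4
Expected profit = 81/4 − 3 = 69/4 ≈ $17.25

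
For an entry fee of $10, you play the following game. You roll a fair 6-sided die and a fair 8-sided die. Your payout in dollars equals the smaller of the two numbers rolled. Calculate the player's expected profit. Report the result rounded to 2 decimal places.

Distribution of the smaller of the two numbers rolled: 1 w.p. 13/48, 2 w.p. 11/48, 3 w.p. 3/16, 4 w.p. 7/48, 5 w.p. 5/48, 6 w.p. 1/16
E[payout] = (13/48)·1 + (11/48)·2 + (3/16)·3 + (7/48)·4 + (5/48)·5 + (1/16)·6 = 133/48
Expected profit = 133/48 − 10 = -347/48 ≈ -$7.23

-$7.23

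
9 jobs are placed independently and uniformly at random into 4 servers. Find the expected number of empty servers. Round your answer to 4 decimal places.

0.3003

Let Xⱼ=1 if server j is empty. P(Xⱼ=1) = ((4-1)/4)^9 = 19683/262144.
By linearity, E[#empty] = 4·19683/262144 = 19683/65536.
≈ 0.3003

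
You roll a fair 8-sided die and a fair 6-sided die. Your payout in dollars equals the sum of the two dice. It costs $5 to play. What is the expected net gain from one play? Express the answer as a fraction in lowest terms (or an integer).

$3

Distribution of the sum of the two dice: 2 w.p. 1/48, 3 w.p. 1/24, 4 w.p. 1/16, 5 w.p. 1/12, 6 w.p. 5/48, 7 w.p. 1/8, …
E[payout] = (1/48)·2 + (1/24)·3 + (1/16)·4 + (1/12)·5 + (5/48)·6 + (1/8)·7 + (1/8)·8 + (1/8)·9 + (5/48)·10 + (1/12)·11 + (1/16)·12 + (1/24)·13 + (1/48)·14 = 8
Expected profit = 8 − 5 = 3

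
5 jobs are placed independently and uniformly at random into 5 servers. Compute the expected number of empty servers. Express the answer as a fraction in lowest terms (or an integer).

Let Xⱼ=1 if server j is empty. P(Xⱼ=1) = ((5-1)/5)^5 = 1024/3125.
By linearity, E[#empty] = 5·1024/3125 = 1024/625.

1024/625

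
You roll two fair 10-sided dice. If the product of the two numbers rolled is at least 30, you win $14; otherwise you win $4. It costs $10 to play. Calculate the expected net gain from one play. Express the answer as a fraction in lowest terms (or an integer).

-17/10 dollars

E[payout] = (57/100)·4 + (43/100)·14 = 83/10
Expected profit = 83/10 − 10 = -17/10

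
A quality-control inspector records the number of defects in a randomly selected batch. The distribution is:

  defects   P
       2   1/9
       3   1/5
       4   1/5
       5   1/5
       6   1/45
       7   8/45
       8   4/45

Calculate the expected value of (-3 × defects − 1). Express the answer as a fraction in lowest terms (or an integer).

-227/15

E[-3x-1] = (1/9)·(-7) + (1/5)·(-10) + (1/5)·(-13) + (1/5)·(-16) + (1/45)·(-19) + (8/45)·(-22) + (4/45)·(-25)
     = -227/15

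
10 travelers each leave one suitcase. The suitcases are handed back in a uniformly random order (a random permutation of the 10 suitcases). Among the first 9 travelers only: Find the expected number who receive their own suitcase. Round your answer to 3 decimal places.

Let Xᵢ = 1 if person i gets their own suitcase. For each i, P(Xᵢ=1) = 1/10.
By linearity of expectation, E[X₁+…+X_9] = 9·(1/10) = 9/10.
≈ 0.900

0.900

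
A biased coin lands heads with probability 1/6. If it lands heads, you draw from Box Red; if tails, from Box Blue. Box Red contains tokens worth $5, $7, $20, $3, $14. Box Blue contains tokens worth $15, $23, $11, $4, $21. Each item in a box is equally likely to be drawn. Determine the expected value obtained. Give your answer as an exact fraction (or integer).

E[X | Box Red] = (5 + 7 + 20 + 3 + 14)/5 = 49/5
E[X | Box Blue] = (15 + 23 + 11 + 4 + 21)/5 = 74/5
E[X] = (1/6)·49/5 + (5/6)·74/5 = 419/30

419/30 dollars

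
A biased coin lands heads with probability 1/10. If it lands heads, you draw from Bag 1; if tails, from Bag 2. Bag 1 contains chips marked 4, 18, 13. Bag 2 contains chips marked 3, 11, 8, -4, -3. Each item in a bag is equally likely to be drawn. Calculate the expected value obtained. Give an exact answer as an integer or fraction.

58/15

E[X | Bag 1] = (4 + 18 + 13)/3 = 35/3
E[X | Bag 2] = (3 + 11 + 8 − 4 − 3)/5 = 3
E[X] = (1/10)·35/3 + (9/10)·3 = 58/15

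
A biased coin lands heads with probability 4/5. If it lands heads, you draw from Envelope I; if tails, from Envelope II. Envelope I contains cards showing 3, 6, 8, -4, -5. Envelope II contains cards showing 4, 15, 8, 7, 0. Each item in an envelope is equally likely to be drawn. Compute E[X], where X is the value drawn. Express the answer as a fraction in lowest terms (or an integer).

66/25

E[X | Envelope I] = (3 + 6 + 8 − 4 − 5)/5 = 8/5
E[X | Envelope II] = (4 + 15 + 8 + 7 + 0)/5 = 34/5
E[X] = (4/5)·8/5 + (1/5)·34/5 = 66/25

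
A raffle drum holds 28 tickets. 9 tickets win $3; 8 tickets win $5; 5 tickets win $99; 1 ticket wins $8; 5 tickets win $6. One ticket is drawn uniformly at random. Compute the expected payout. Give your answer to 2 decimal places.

$21.43

E[payout] = (9/28)·3 + (8/28)·5 + (5/28)·99 + (1/28)·8 + (5/28)·6 = 150/7
≈ $21.43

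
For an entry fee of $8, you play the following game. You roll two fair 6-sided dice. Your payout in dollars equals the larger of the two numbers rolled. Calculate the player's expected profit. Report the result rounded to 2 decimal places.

Distribution of the larger of the two numbers rolled: 1 w.p. 1/36, 2 w.p. 1/12, 3 w.p. 5/36, 4 w.p. 7/36, 5 w.p. 1/4, 6 w.p. 11/36
E[payout] = (1/36)·1 + (1/12)·2 + (5/36)·3 + (7/36)·4 + (1/4)·5 + (11/36)·6 = 161/36
Expected profit = 161/36 − 8 = -127/36 ≈ -$3.53

-$3.53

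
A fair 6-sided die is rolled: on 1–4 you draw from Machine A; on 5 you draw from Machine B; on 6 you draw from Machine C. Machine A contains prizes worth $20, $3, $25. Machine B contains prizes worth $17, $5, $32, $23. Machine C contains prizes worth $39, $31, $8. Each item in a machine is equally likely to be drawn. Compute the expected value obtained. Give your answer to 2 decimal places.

E[X | Machine A] = (20 + 3 + 25)/3 = 16
E[X | Machine B] = (17 + 5 + 32 + 23)/4 = 77/4
E[X | Machine C] = (39 + 31 + 8)/3 = 26
E[X] = (2/3)·16 + (1/6)·77/4 + (1/6)·26 = 437/24 ≈ 18.21

$18.21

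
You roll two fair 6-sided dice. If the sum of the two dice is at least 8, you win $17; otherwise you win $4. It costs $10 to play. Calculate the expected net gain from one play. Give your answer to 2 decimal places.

-$0.58

E[payout] = (7/12)·4 + (5/12)·17 = 113/12
Expected profit = 113/12 − 10 = -7/12 ≈ -$0.58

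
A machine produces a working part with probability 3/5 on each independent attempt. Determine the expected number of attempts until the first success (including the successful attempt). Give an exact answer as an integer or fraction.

For a geometric distribution, E[trials] = 1/p = 1/(3/5) = 5/3.

5/3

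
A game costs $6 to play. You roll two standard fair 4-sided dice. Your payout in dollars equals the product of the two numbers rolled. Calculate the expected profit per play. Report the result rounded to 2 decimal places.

$0.25

Distribution of the product of the two numbers rolled: 1 w.p. 1/16, 2 w.p. 1/8, 3 w.p. 1/8, 4 w.p. 3/16, 6 w.p. 1/8, 8 w.p. 1/8, …
E[payout] = (1/16)·1 + (1/8)·2 + (1/8)·3 + (3/16)·4 + (1/8)·6 + (1/8)·8 + (1/16)·9 + (1/8)·12 + (1/16)·16 = 25/4
Expected profit = 25/4 − 6 = 1/4 ≈ $0.25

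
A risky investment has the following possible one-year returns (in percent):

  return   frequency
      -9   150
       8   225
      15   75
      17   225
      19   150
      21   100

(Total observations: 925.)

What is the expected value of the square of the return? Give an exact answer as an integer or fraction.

Total = 925, so P(return=-9) = 150/925, etc.
E[X²] = (6/37)·81 + (9/37)·64 + (3/37)·225 + (9/37)·289 + (6/37)·361 + (4/37)·441
     = 8268/37

8268/37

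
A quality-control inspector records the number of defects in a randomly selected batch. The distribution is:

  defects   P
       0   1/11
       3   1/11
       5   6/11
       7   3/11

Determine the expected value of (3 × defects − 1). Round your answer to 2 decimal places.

E[3x-1] = (1/11)·(-1) + (1/11)·8 + (6/11)·14 + (3/11)·20
     = 151/11 ≈ 13.73

13.73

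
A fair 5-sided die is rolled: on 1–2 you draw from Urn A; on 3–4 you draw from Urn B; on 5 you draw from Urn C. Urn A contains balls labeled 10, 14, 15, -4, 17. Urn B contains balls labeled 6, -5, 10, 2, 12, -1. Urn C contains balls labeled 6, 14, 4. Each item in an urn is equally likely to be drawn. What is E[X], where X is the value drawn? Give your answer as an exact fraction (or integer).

184/25

E[X | Urn A] = (10 + 14 + 15 − 4 + 17)/5 = 52/5
E[X | Urn B] = (6 − 5 + 10 + 2 + 12 − 1)/6 = 4
E[X | Urn C] = (6 + 14 + 4)/3 = 8
E[X] = (2/5)·52/5 + (2/5)·4 + (1/5)·8 = 184/25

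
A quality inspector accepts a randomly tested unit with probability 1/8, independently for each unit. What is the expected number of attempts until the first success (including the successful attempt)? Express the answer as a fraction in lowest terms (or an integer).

8

For a geometric distribution, E[trials] = 1/p = 1/(1/8) = 8.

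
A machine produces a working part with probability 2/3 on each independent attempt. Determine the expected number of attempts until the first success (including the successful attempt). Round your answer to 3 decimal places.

For a geometric distribution, E[trials] = 1/p = 1/(2/3) = 3/2.
≈ 1.500

1.500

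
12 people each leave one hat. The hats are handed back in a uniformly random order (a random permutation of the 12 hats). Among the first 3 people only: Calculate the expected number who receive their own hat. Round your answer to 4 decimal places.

Let Xᵢ = 1 if person i gets their own hat. For each i, P(Xᵢ=1) = 1/12.
By linearity of expectation, E[X₁+…+X_3] = 3·(1/12) = 1/4.
≈ 0.2500

0.2500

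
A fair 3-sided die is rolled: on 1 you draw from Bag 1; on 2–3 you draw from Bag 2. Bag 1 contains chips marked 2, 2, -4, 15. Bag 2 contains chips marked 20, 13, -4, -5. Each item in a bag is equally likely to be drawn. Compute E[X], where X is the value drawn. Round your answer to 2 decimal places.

E[X | Bag 1] = (2 + 2 − 4 + 15)/4 = 15/4
E[X | Bag 2] = (20 + 13 − 4 − 5)/4 = 6
E[X] = (1/3)·15/4 + (2/3)·6 = 21/4 ≈ 5.25

5.25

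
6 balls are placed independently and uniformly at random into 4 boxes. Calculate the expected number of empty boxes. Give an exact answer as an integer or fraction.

Let Xⱼ=1 if box j is empty. P(Xⱼ=1) = ((4-1)/4)^6 = 729/4096.
By linearity, E[#empty] = 4·729/4096 = 729/1024.

729/1024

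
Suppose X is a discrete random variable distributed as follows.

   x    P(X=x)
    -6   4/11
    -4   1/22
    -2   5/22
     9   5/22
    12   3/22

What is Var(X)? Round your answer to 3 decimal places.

E[X] = (4/11)·(-6) + (1/22)·(-4) + (5/22)·(-2) + (5/22)·9 + (3/22)·12 = 19/22
E[X²] = (4/11)·36 + (1/22)·16 + (5/22)·4 + (5/22)·81 + (3/22)·144 = 1161/22
Var(X) = 1161/22 − (19/22)² = 25181/484 ≈ 52.027

52.027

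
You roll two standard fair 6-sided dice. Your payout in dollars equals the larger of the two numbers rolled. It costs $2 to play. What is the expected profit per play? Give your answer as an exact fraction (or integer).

Distribution of the larger of the two numbers rolled: 1 w.p. 1/36, 2 w.p. 1/12, 3 w.p. 5/36, 4 w.p. 7/36, 5 w.p. 1/4, 6 w.p. 11/36
E[payout] = (1/36)·1 + (1/12)·2 + (5/36)·3 + (7/36)·4 + (1/4)·5 + (11/36)·6 = 161/36
Expected profit = 161/36 − 2 = 89/36

89/36 dollars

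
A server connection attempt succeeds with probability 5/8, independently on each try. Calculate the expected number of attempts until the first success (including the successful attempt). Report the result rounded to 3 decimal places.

1.600

For a geometric distribution, E[trials] = 1/p = 1/(5/8) = 8/5.
≈ 1.600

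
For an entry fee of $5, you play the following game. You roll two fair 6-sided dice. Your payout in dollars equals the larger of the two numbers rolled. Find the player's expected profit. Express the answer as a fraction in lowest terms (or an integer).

Distribution of the larger of the two numbers rolled: 1 w.p. 1/36, 2 w.p. 1/12, 3 w.p. 5/36, 4 w.p. 7/36, 5 w.p. 1/4, 6 w.p. 11/36
E[payout] = (1/36)·1 + (1/12)·2 + (5/36)·3 + (7/36)·4 + (1/4)·5 + (11/36)·6 = 161/36
Expected profit = 161/36 − 5 = -19/36

-19/36 dollars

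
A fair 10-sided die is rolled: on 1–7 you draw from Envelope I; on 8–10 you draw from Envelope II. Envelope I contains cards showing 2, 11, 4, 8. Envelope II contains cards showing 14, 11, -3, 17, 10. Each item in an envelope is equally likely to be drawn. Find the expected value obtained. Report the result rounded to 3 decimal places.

7.315

E[X | Envelope I] = (2 + 11 + 4 + 8)/4 = 25/4
E[X | Envelope II] = (14 + 11 − 3 + 17 + 10)/5 = 49/5
E[X] = (7/10)·25/4 + (3/10)·49/5 = 1463/200 ≈ 7.315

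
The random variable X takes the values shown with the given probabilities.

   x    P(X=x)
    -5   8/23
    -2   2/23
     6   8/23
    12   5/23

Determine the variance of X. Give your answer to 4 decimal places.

45.1267

E[X] = (8/23)·(-5) + (2/23)·(-2) + (8/23)·6 + (5/23)·12 = 64/23
E[X²] = (8/23)·25 + (2/23)·4 + (8/23)·36 + (5/23)·144 = 1216/23
Var(X) = 1216/23 − (64/23)² = 23872/529 ≈ 45.1267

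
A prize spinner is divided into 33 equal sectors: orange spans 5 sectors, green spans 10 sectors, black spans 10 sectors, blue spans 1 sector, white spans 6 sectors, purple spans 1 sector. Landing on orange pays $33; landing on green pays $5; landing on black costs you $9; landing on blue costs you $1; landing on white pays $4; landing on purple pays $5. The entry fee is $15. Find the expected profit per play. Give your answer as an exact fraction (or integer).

E[payout] = (5/33)·33 + (10/33)·5 + (10/33)·(-9) + (1/33)·(-1) + (6/33)·4 + (1/33)·5 = 51/11
Expected profit = 51/11 − 15 = -114/11

-114/11 dollars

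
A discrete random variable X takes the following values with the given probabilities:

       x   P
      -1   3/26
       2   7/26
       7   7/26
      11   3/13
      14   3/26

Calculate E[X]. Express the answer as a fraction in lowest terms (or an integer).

E[X] = (3/26)·(-1) + (7/26)·2 + (7/26)·7 + (3/13)·11 + (3/26)·14
     = 84/13

84/13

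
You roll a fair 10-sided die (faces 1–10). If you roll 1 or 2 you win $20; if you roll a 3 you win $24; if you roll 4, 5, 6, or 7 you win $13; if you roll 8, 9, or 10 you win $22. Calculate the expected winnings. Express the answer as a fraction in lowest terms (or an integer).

91/5 dollars

E[payout] = (2/5)·13 + (1/5)·20 + (3/10)·22 + (1/10)·24 = 91/5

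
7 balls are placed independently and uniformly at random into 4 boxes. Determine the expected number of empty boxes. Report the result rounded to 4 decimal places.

Let Xⱼ=1 if box j is empty. P(Xⱼ=1) = ((4-1)/4)^7 = 2187/16384.
By linearity, E[#empty] = 4·2187/16384 = 2187/4096.
≈ 0.5339

0.5339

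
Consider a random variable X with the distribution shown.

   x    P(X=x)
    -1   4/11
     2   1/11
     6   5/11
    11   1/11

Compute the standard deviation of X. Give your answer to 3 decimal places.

E[X] = 39/11, E[X²] = 309/11
Var(X) = E[X²] − (E[X])² = 309/11 − 1521/121 = 1878/121
SD(X) = √(1878/121) ≈ 3.940

3.940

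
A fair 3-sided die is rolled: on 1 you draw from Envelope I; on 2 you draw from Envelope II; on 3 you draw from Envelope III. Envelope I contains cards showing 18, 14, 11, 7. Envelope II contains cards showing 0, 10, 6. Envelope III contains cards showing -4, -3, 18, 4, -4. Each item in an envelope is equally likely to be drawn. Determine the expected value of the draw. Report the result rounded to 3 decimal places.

E[X | Envelope I] = (18 + 14 + 11 + 7)/4 = 25/2
E[X | Envelope II] = (0 + 10 + 6)/3 = 16/3
E[X | Envelope III] = (-4 − 3 + 18 + 4 − 4)/5 = 11/5
E[X] = (1/3)·25/2 + (1/3)·16/3 + (1/3)·11/5 = 601/90 ≈ 6.678

6.678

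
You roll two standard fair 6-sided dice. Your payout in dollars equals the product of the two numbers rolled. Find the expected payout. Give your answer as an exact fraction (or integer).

Distribution of the product of the two numbers rolled: 1 w.p. 1/36, 2 w.p. 1/18, 3 w.p. 1/18, 4 w.p. 1/12, 5 w.p. 1/18, 6 w.p. 1/9, …
E[payout] = (1/36)·1 + (1/18)·2 + (1/18)·3 + (1/12)·4 + (1/18)·5 + (1/9)·6 + (1/18)·8 + (1/36)·9 + (1/18)·10 + (1/9)·12 + (1/18)·15 + (1/36)·16 + (1/18)·18 + (1/18)·20 + (1/18)·24 + (1/36)·25 + (1/18)·30 + (1/36)·36 = 49/4

49/4 dollars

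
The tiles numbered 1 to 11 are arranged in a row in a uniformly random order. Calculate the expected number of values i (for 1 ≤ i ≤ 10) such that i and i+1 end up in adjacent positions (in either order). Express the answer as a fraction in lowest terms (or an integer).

For each i ∈ {1,…,10}, let Xᵢ = 1 if i and i+1 are adjacent. P(Xᵢ=1) = 2·(11−1)!/11! = 2/11.
By linearity, E[ΣXᵢ] = (10)·(2/11) = 20/11.

20/11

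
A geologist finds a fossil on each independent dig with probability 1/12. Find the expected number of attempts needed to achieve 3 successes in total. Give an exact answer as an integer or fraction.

36

By linearity (sum of 3 independent geometric waits), E[trials] = 3/p = 3/(1/12) = 36.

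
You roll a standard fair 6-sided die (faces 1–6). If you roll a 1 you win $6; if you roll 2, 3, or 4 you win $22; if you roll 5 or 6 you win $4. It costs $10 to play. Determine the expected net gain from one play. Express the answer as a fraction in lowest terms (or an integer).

E[payout] = (1/3)·4 + (1/6)·6 + (1/2)·22 = 40/3
Expected profit = 40/3 − 10 = 10/3

10/3 dollars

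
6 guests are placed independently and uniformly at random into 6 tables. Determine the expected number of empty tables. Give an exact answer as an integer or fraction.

15625/7776

Let Xⱼ=1 if table j is empty. P(Xⱼ=1) = ((6-1)/6)^6 = 15625/46656.
By linearity, E[#empty] = 6·15625/46656 = 15625/7776.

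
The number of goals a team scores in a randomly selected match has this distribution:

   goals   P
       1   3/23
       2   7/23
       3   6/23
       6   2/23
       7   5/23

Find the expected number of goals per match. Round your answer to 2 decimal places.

E[X] = (3/23)·1 + (7/23)·2 + (6/23)·3 + (2/23)·6 + (5/23)·7
     = 82/23 ≈ 3.57

3.57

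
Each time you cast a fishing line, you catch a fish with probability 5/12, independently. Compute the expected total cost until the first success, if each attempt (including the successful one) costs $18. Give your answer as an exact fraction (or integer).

E[#attempts] = 1/p = 12/5; E[cost] = 18·12/5 = 216/5.

216/5 dollars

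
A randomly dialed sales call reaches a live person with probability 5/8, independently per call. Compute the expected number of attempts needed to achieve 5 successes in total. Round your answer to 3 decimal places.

8.000

By linearity (sum of 5 independent geometric waits), E[trials] = 5/p = 5/(5/8) = 8.
≈ 8.000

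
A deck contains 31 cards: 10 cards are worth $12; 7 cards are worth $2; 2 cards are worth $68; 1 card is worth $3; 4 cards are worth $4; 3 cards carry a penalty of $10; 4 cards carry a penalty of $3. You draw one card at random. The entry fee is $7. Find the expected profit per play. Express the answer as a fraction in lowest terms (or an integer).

E[payout] = (10/31)·12 + (7/31)·2 + (2/31)·68 + (1/31)·3 + (4/31)·4 + (3/31)·(-10) + (4/31)·(-3) = 247/31
Expected profit = 247/31 − 7 = 30/31

30/31 dollars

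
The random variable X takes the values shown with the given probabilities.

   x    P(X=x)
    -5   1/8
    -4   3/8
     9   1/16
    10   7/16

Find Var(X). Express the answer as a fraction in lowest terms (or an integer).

12807/256

E[X] = (1/8)·(-5) + (3/8)·(-4) + (1/16)·9 + (7/16)·10 = 45/16
E[X²] = (1/8)·25 + (3/8)·16 + (1/16)·81 + (7/16)·100 = 927/16
Var(X) = 927/16 − (45/16)² = 12807/256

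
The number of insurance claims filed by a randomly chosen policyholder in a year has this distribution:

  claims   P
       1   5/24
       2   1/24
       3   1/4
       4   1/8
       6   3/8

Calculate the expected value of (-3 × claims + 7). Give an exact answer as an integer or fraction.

E[-3x+7] = (5/24)·4 + (1/24)·1 + (1/4)·(-2) + (1/8)·(-5) + (3/8)·(-11)
     = -35/8

-35/8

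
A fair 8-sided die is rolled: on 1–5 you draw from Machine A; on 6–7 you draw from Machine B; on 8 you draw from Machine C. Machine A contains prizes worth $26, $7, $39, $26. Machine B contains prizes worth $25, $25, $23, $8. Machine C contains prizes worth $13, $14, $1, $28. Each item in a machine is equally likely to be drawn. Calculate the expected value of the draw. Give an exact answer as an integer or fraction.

177/8 dollars

E[X | Machine A] = (26 + 7 + 39 + 26)/4 = 49/2
E[X | Machine B] = (25 + 25 + 23 + 8)/4 = 81/4
E[X | Machine C] = (13 + 14 + 1 + 28)/4 = 14
E[X] = (5/8)·49/2 + (1/4)·81/4 + (1/8)·14 = 177/8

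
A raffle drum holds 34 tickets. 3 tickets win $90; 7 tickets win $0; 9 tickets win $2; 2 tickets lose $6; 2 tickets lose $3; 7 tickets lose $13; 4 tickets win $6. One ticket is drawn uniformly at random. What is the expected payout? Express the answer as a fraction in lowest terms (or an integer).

E[payout] = (3/34)·90 + (7/34)·0 + (9/34)·2 + (2/34)·(-6) + (2/34)·(-3) + (7/34)·(-13) + (4/34)·6 = 203/34

203/34 dollars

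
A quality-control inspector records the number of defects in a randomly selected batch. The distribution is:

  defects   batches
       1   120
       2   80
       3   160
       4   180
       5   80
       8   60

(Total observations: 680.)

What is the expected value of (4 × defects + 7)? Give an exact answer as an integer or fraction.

355/17

Total = 680, so P(defects=1) = 120/680, etc.
E[4x+7] = (3/17)·11 + (2/17)·15 + (4/17)·19 + (9/34)·23 + (2/17)·27 + (3/34)·39
     = 355/17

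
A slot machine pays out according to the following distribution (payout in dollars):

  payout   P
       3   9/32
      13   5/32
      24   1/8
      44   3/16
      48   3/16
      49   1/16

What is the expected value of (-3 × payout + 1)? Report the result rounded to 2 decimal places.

-77.56

E[-3x+1] = (9/32)·(-8) + (5/32)·(-38) + (1/8)·(-71) + (3/16)·(-131) + (3/16)·(-143) + (1/16)·(-146)
     = -1241/16 ≈ -77.56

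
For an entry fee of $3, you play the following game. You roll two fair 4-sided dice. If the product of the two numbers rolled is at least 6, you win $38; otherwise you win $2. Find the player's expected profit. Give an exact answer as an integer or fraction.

$17

E[payout] = (1/2)·2 + (1/2)·38 = 20
Expected profit = 20 − 3 = 17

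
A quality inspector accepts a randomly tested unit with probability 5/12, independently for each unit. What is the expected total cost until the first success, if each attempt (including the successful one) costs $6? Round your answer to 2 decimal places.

E[#attempts] = 1/p = 12/5; E[cost] = 6·12/5 = 72/5.
≈ 14.40

$14.40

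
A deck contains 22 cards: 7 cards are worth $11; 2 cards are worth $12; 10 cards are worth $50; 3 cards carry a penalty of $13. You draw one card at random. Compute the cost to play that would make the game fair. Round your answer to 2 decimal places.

$25.55

E[payout] = (7/22)·11 + (2/22)·12 + (10/22)·50 + (3/22)·(-13) = 281/11
Fair fee = E[payout] = 281/11 ≈ $25.55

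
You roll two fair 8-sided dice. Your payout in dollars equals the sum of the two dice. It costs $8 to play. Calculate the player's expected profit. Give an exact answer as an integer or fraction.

$1

Distribution of the sum of the two dice: 2 w.p. 1/64, 3 w.p. 1/32, 4 w.p. 3/64, 5 w.p. 1/16, 6 w.p. 5/64, 7 w.p. 3/32, …
E[payout] = (1/64)·2 + (1/32)·3 + (3/64)·4 + (1/16)·5 + (5/64)·6 + (3/32)·7 + (7/64)·8 + (1/8)·9 + (7/64)·10 + (3/32)·11 + (5/64)·12 + (1/16)·13 + (3/64)·14 + (1/32)·15 + (1/64)·16 = 9
Expected profit = 9 − 8 = 1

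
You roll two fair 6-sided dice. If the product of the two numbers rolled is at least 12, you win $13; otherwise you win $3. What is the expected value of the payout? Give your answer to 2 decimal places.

$7.72

E[payout] = (19/36)·3 + (17/36)·13 = 139/18
≈ $7.72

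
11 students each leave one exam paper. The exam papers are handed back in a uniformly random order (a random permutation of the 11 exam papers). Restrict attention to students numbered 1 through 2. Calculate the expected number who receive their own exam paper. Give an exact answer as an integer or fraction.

Let Xᵢ = 1 if person i gets their own exam paper. For each i, P(Xᵢ=1) = 1/11.
By linearity of expectation, E[X₁+…+X_2] = 2·(1/11) = 2/11.

2/11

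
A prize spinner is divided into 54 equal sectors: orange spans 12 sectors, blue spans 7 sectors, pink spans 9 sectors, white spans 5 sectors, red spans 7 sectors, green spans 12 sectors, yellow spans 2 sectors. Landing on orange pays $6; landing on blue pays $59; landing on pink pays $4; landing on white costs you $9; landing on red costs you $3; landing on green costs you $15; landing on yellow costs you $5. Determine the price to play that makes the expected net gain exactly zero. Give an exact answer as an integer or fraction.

E[payout] = (12/54)·6 + (7/54)·59 + (9/54)·4 + (5/54)·(-9) + (7/54)·(-3) + (12/54)·(-15) + (2/54)·(-5) = 265/54
Fair fee = E[payout] = 265/54

265/54 dollars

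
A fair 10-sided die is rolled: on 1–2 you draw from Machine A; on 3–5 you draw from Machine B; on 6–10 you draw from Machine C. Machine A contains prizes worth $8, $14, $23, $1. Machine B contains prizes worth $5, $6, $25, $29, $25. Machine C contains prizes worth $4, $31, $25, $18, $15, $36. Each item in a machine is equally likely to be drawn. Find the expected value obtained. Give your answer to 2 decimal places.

E[X | Machine A] = (8 + 14 + 23 + 1)/4 = 23/2
E[X | Machine B] = (5 + 6 + 25 + 29 + 25)/5 = 18
E[X | Machine C] = (4 + 31 + 25 + 18 + 15 + 36)/6 = 43/2
E[X] = (1/5)·23/2 + (3/10)·18 + (1/2)·43/2 = 369/20 ≈ 18.45

$18.45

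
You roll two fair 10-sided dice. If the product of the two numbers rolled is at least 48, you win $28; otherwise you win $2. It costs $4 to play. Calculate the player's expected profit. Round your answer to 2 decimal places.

E[payout] = (19/25)·2 + (6/25)·28 = 206/25
Expected profit = 206/25 − 4 = 106/25 ≈ $4.24

$4.24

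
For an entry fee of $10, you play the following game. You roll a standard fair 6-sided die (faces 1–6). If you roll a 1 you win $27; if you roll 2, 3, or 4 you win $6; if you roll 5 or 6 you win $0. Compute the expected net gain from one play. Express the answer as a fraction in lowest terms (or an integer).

-5/2 dollars

E[payout] = (1/3)·0 + (1/2)·6 + (1/6)·27 = 15/2
Expected profit = 15/2 − 10 = -5/2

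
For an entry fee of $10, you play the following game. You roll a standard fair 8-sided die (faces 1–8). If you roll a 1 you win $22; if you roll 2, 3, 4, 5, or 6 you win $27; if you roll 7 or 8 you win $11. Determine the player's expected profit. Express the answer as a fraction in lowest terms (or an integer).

99/8 dollars

E[payout] = (1/4)·11 + (1/8)·22 + (5/8)·27 = 179/8
Expected profit = 179/8 − 10 = 99/8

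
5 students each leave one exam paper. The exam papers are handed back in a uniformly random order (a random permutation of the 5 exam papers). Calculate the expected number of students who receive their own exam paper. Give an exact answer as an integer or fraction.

Let Xᵢ = 1 if person i gets their own exam paper. For each i, P(Xᵢ=1) = 1/5.
By linearity of expectation, E[X₁+…+X_5] = 5·(1/5) = 1.

1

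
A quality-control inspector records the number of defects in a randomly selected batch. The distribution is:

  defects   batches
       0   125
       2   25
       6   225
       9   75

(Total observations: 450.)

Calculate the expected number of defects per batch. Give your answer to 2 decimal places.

4.61

Total = 450, so P(defects=0) = 125/450, etc.
E[X] = (5/18)·0 + (1/18)·2 + (1/2)·6 + (1/6)·9
     = 83/18 ≈ 4.61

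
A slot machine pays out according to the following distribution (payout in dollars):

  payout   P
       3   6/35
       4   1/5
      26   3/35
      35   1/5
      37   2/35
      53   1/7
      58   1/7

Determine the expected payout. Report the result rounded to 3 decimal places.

$28.514

E[X] = (6/35)·3 + (1/5)·4 + (3/35)·26 + (1/5)·35 + (2/35)·37 + (1/7)·53 + (1/7)·58
     = 998/35 ≈ 28.514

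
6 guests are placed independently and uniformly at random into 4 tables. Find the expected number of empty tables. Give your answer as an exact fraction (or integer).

Let Xⱼ=1 if table j is empty. P(Xⱼ=1) = ((4-1)/4)^6 = 729/4096.
By linearity, E[#empty] = 4·729/4096 = 729/1024.

729/1024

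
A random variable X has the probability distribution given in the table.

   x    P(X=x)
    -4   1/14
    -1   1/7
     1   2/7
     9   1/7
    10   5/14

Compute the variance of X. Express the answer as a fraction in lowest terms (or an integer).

E[X] = (1/14)·(-4) + (1/7)·(-1) + (2/7)·1 + (1/7)·9 + (5/14)·10 = 33/7
E[X²] = (1/14)·16 + (1/7)·1 + (2/7)·1 + (1/7)·81 + (5/14)·100 = 342/7
Var(X) = 342/7 − (33/7)² = 1305/49

1305/49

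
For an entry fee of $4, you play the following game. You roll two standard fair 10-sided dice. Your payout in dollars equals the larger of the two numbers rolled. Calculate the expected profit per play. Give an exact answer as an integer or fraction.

Distribution of the larger of the two numbers rolled: 1 w.p. 1/100, 2 w.p. 3/100, 3 w.p. 1/20, 4 w.p. 7/100, 5 w.p. 9/100, 6 w.p. 11/100, …
E[payout] = (1/100)·1 + (3/100)·2 + (1/20)·3 + (7/100)·4 + (9/100)·5 + (11/100)·6 + (13/100)·7 + (3/20)·8 + (17/100)·9 + (19/100)·10 = 143/20
Expected profit = 143/20 − 4 = 63/20

63/20 dollars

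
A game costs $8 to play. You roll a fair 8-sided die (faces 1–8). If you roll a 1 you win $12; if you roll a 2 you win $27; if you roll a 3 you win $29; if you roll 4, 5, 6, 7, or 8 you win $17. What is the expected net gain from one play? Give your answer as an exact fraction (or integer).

E[payout] = (1/8)·12 + (5/8)·17 + (1/8)·27 + (1/8)·29 = 153/8
Expected profit = 153/8 − 8 = 89/8

89/8 dollars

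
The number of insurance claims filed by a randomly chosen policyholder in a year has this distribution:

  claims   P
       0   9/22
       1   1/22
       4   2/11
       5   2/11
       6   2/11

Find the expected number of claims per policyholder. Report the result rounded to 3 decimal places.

2.773

E[X] = (9/22)·0 + (1/22)·1 + (2/11)·4 + (2/11)·5 + (2/11)·6
     = 61/22 ≈ 2.773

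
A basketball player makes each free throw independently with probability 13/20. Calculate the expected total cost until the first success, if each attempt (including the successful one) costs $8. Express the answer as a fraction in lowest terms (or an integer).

E[#attempts] = 1/p = 20/13; E[cost] = 8·20/13 = 160/13.

160/13 dollars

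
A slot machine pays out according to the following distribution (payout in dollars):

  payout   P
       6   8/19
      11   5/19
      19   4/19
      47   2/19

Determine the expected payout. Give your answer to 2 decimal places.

$14.37

E[X] = (8/19)·6 + (5/19)·11 + (4/19)·19 + (2/19)·47
     = 273/19 ≈ 14.37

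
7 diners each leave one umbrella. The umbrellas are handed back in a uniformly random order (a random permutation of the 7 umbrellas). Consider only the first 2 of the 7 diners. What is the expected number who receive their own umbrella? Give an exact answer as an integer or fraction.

2/7

Let Xᵢ = 1 if person i gets their own umbrella. For each i, P(Xᵢ=1) = 1/7.
By linearity of expectation, E[X₁+…+X_2] = 2·(1/7) = 2/7.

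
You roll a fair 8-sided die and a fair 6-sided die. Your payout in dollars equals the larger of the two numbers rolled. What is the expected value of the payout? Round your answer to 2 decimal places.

Distribution of the larger of the two numbers rolled: 1 w.p. 1/48, 2 w.p. 1/16, 3 w.p. 5/48, 4 w.p. 7/48, 5 w.p. 3/16, 6 w.p. 11/48, …
E[payout] = (1/48)·1 + (1/16)·2 + (5/48)·3 + (7/48)·4 + (3/16)·5 + (11/48)·6 + (1/8)·7 + (1/8)·8 = 251/48
≈ $5.23

$5.23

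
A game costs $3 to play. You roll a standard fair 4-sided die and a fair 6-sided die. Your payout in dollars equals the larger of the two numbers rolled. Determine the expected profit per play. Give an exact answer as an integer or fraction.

Distribution of the larger of the two numbers rolled: 1 w.p. 1/24, 2 w.p. 1/8, 3 w.p. 5/24, 4 w.p. 7/24, 5 w.p. 1/6, 6 w.p. 1/6
E[payout] = (1/24)·1 + (1/8)·2 + (5/24)·3 + (7/24)·4 + (1/6)·5 + (1/6)·6 = 47/12
Expected profit = 47/12 − 3 = 11/12

11/12 dollars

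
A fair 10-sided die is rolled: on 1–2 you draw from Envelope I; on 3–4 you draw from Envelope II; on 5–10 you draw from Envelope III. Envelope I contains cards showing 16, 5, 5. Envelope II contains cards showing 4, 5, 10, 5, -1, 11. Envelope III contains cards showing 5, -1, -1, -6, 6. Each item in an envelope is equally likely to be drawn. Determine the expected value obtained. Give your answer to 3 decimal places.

3.227

E[X | Envelope I] = (16 + 5 + 5)/3 = 26/3
E[X | Envelope II] = (4 + 5 + 10 + 5 − 1 + 11)/6 = 17/3
E[X | Envelope III] = (5 − 1 − 1 − 6 + 6)/5 = 3/5
E[X] = (1/5)·26/3 + (1/5)·17/3 + (3/5)·3/5 = 242/75 ≈ 3.227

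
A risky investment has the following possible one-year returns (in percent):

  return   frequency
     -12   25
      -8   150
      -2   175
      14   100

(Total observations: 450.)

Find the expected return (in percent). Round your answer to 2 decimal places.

Total = 450, so P(return=-12) = 25/450, etc.
E[X] = (1/18)·(-12) + (1/3)·(-8) + (7/18)·(-2) + (2/9)·14
     = -1 ≈ -1.00

-1.00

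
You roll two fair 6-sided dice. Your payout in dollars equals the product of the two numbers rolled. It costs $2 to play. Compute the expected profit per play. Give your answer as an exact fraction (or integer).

Distribution of the product of the two numbers rolled: 1 w.p. 1/36, 2 w.p. 1/18, 3 w.p. 1/18, 4 w.p. 1/12, 5 w.p. 1/18, 6 w.p. 1/9, …
E[payout] = (1/36)·1 + (1/18)·2 + (1/18)·3 + (1/12)·4 + (1/18)·5 + (1/9)·6 + (1/18)·8 + (1/36)·9 + (1/18)·10 + (1/9)·12 + (1/18)·15 + (1/36)·16 + (1/18)·18 + (1/18)·20 + (1/18)·24 + (1/36)·25 + (1/18)·30 + (1/36)·36 = 49/4
Expected profit = 49/4 − 2 = 41/4

41/4 dollars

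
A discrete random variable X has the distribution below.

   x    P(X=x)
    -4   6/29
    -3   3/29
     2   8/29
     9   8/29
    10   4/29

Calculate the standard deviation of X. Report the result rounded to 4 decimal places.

E[X] = 95/29, E[X²] = 1203/29
Var(X) = E[X²] − (E[X])² = 1203/29 − 9025/841 = 25862/841
SD(X) = √(25862/841) ≈ 5.5454

5.5454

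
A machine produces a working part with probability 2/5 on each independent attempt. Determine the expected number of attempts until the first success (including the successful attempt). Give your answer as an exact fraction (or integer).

5/2

For a geometric distribution, E[trials] = 1/p = 1/(2/5) = 5/2.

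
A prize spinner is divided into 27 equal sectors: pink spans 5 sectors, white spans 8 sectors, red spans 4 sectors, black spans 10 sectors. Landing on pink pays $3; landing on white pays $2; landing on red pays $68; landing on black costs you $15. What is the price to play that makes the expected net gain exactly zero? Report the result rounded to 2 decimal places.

$5.67

E[payout] = (5/27)·3 + (8/27)·2 + (4/27)·68 + (10/27)·(-15) = 17/3
Fair fee = E[payout] = 17/3 ≈ $5.67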